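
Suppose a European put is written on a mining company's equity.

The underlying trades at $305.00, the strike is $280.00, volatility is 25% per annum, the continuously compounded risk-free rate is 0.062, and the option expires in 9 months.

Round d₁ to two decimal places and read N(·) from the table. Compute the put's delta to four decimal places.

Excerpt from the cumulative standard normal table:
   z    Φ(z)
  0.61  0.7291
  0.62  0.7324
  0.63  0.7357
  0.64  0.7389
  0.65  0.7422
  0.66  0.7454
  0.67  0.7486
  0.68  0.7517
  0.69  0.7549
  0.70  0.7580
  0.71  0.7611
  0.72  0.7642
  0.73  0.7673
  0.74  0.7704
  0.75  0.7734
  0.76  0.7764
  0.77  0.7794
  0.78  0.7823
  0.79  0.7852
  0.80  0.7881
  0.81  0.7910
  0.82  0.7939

σ√T = 0.25·√0.75 = 0.2165
d₁ = [ln(305/280) + (0.062 + 0.25²/2)·0.75] / 0.2165 = [0.0855 + 0.0699] / 0.2165 = 0.7180 → 0.72
N(d₁) = N(0.72) = 0.7642
Δ_put = N(d₁) − 1 = 0.7642 − 1 = -0.2358

-0.2358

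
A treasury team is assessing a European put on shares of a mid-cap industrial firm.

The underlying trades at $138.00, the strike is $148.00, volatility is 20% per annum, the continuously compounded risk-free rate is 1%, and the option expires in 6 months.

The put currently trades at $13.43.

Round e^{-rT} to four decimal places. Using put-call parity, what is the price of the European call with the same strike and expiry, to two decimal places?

$4.17

e^(−rT) = e^(−0.01·0.5) = 0.9950
Put-call parity: C − P = S − K·e^(−rT) = 138 − 148·0.9950 = 138 − 147.2600 = -9.2600
C = P + (C − P) = 13.43 + (-9.2600) = 4.1700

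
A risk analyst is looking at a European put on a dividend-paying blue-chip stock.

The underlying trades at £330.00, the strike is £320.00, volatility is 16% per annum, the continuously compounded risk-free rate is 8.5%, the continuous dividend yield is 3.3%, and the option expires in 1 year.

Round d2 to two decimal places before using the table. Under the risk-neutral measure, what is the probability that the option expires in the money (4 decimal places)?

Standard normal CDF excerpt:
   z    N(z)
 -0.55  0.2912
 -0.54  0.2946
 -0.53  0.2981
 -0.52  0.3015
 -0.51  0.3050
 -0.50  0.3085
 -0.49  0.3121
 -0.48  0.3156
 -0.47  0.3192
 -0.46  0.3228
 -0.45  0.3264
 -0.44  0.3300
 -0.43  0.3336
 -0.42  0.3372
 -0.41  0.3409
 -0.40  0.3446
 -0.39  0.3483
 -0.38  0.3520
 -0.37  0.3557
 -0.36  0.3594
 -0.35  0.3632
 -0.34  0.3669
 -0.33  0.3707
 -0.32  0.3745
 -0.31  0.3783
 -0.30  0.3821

σ√T = 0.16 × 1.0000 = 0.1600
ln(S/K) + (r − q + σ²/2)T = ln(330/320) + (0.085 − 0.033 + 0.16²/2)·1 = 0.0308 + 0.0648 = 0.0956
d₁ = 0.0956 / 0.1600 = 0.5973 → 0.60
d₂ = d₁ − σ√T = 0.5973 − 0.1600 = 0.4373 → 0.44
Pr(exercise) under Q = N(−d₂) = N(-0.44) = 0.3300

0.3300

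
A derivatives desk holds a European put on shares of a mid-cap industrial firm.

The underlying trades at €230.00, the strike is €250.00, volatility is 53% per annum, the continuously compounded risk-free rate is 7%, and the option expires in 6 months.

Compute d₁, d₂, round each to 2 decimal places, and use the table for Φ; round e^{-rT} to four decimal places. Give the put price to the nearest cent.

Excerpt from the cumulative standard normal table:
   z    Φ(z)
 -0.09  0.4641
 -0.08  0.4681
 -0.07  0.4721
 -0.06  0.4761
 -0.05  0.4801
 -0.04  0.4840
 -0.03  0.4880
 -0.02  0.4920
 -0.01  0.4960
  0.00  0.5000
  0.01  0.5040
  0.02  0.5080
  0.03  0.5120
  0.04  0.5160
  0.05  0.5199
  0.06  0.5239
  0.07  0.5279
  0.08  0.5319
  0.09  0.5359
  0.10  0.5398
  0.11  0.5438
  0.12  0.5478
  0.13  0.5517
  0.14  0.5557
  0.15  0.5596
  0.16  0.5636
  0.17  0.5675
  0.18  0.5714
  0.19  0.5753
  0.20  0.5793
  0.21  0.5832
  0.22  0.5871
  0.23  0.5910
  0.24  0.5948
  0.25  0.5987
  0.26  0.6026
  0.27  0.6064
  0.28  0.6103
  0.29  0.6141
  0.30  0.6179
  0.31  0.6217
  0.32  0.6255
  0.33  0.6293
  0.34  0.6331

σ√T = 0.53 × 0.7071 = 0.3748
d₁ = [ln(230/250) + (0.07 + 0.53²/2)·0.5] / 0.3748 = [-0.0834 + 0.1052] / 0.3748 = 0.0583 ≈ 0.06
d₂ = d₁ − σ√T = 0.0583 − 0.3748 = -0.3165 ≈ -0.32
e^(−rT) = e^(−0.07·0.5) = 0.9656
N(−d₂) = N(0.32) = 0.6255;  N(−d₁) = N(-0.06) = 0.4761
P = 250·0.9656·0.6255 − 230·0.4761 = 150.9957 − 109.5030 = 41.4927

€41.49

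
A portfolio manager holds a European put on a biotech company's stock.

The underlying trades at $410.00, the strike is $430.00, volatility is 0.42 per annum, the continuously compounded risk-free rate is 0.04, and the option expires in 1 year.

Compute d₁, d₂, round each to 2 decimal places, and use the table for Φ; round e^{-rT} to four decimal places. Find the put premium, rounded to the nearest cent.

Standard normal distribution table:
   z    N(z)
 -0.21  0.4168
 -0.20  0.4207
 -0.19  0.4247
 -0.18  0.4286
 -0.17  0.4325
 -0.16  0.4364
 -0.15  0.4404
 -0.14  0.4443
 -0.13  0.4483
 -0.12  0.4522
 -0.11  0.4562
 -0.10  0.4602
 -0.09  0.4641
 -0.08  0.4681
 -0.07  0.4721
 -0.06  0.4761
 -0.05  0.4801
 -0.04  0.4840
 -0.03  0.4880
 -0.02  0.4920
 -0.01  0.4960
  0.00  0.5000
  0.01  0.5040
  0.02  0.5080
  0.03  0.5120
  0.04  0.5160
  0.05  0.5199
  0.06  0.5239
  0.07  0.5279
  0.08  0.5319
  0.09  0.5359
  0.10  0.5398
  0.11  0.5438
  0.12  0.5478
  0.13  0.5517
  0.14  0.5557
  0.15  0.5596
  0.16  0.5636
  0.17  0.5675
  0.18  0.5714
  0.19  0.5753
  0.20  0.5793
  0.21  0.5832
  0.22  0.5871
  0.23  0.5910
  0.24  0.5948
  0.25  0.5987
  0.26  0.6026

σ√T = 0.42 × 1.0000 = 0.4200
d₁ = [ln(410/430) + (0.04 + ½·0.42²)·1] / (σ√T) = (-0.0476 + 0.1282) / 0.4200 = 0.1918 ⇒ 0.19
d₂ = 0.1918 − 0.4200 = -0.2282 ⇒ -0.23
exp(−rT) = exp(−0.04·1) = 0.9608
P = 430·0.9608·N(0.23) − 410·N(-0.19) = 430·0.9608·0.5910 − 410·0.4247 = 244.1681 − 174.1270 = 70.0411

$70.04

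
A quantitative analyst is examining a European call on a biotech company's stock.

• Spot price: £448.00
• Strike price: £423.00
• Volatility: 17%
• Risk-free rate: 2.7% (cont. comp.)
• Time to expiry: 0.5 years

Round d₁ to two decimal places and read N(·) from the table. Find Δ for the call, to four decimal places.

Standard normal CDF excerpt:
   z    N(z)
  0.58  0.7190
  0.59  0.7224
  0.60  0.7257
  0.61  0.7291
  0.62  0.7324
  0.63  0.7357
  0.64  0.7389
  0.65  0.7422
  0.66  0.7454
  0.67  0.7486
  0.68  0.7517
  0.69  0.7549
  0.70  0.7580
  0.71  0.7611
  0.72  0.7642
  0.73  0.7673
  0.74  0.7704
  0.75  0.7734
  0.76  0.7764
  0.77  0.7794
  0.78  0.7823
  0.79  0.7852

0.7422

T = 0.5;  σ√T = 0.1202
ln(S/K) + (r + σ²/2)T = ln(448/423) + (0.027 + 0.17²/2)·0.5 = 0.0574 + 0.0207 = 0.0781
d₁ = 0.0781 / 0.1202 = 0.6501 ≈ 0.65
N(d₁) = N(0.65) = 0.7422
Δ_call = N(d₁) = 0.7422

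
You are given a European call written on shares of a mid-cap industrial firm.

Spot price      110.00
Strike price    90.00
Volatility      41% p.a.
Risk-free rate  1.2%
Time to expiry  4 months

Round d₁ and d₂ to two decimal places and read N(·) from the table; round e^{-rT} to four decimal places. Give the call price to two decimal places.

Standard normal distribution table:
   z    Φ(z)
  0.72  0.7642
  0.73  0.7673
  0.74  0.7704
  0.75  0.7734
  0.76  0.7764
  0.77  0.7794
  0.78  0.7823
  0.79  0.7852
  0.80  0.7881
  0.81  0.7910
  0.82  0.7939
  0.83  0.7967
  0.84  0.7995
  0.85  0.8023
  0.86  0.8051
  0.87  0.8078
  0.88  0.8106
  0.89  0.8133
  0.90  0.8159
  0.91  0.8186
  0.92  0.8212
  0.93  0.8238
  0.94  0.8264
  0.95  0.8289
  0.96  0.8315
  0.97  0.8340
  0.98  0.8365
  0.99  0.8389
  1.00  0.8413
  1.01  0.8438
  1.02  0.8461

σ√T = 0.41 × 0.5774 = 0.2367
ln(S/K) + (r + σ²/2)T = ln(110/90) + (0.012 + 0.41²/2)·0.3333 = 0.2007 + 0.0320 = 0.2327
d₁ = 0.2327 / 0.2367 = 0.9830 which rounds to 0.98
d₂ = d₁ − σ√T = 0.9830 − 0.2367 = 0.7463 which rounds to 0.75
e^(−rT) = e^(−0.012·0.3333) = 0.9960
C = 110·N(0.98) − 90·0.9960·N(0.75) = 110·0.8365 − 90·0.9960·0.7734 = 92.0150 − 69.3276 = 22.6874

22.69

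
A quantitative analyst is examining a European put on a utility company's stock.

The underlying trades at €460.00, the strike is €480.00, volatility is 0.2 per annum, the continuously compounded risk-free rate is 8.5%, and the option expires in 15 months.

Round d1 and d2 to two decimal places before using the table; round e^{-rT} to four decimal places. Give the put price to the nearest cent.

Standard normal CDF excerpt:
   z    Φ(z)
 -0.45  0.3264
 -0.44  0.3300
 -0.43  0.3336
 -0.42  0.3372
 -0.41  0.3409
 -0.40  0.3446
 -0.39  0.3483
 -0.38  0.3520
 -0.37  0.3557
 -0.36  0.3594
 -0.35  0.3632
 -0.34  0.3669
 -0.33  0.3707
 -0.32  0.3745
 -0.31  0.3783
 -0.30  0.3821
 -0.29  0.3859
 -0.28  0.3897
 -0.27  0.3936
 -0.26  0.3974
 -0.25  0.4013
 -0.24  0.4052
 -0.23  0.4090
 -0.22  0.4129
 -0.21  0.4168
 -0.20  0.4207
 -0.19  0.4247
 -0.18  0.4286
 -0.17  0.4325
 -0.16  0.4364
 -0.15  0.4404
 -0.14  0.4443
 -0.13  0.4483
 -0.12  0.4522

σ√T = 0.2·√1.25 = 0.2236
d₁ = [ln(460/480) + (0.085 + 0.2²/2)·1.25] / 0.2236 = [-0.0426 + 0.1313] / 0.2236 = 0.3966 ≈ 0.40
d₂ = d₁ − σ√T = 0.3966 − 0.2236 = 0.1730 ≈ 0.17
e^(−rT) = e^(−0.085·1.25) = 0.8992
N(−d₂) = N(-0.17) = 0.4325;  N(−d₁) = N(-0.40) = 0.3446
P = 480·0.8992·0.4325 − 460·0.3446 = 186.6739 − 158.5160 = 28.1579

€28.16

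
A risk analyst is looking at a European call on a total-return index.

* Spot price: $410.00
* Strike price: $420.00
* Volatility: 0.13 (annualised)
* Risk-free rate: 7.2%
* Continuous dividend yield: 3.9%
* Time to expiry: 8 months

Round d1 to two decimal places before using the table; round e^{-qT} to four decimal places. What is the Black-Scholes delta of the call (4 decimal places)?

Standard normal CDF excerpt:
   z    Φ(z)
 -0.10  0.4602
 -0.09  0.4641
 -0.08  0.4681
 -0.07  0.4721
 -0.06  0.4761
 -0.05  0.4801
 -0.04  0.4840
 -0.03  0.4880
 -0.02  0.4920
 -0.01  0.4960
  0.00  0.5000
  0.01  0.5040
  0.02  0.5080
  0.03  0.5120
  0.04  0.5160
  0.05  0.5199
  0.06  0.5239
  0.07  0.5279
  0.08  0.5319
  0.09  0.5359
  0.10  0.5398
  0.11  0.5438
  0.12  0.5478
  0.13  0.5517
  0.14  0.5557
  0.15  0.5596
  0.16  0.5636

σ√T = 0.13·√0.6667 = 0.1061
d₁ = [ln(410/420) + (0.072 − 0.039 + 0.13²/2)·0.6667] / 0.1061 = [-0.0241 + 0.0276] / 0.1061 = 0.0333 ⇒ 0.03
N(d₁) = N(0.03) = 0.5120
Δ_call = exp(−qT)·N(d₁) = 0.9743·0.5120 = 0.4988

0.4988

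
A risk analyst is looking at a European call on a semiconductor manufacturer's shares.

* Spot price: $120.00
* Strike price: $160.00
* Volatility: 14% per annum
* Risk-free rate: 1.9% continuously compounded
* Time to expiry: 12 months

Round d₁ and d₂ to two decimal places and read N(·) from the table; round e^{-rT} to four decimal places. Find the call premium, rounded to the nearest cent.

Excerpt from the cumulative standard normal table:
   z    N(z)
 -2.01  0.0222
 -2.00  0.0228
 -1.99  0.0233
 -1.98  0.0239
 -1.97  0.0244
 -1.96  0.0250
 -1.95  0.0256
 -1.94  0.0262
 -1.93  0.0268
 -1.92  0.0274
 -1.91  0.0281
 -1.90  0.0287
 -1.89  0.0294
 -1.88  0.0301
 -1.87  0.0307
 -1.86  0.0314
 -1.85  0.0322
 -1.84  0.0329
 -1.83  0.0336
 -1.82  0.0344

$0.21

T = 1;  σ√T = 0.1400
d₁ = [ln(120/160) + (0.019 + 0.14²/2)·1] / 0.1400 = [-0.2877 + 0.0288] / 0.1400 = -1.8492 which rounds to -1.85
d₂ = d₁ − σ√T = -1.8492 − 0.1400 = -1.9892 which rounds to -1.99
e^(−rT) = e^(−0.019·1) = 0.9812
N(d₁) = N(-1.85) = 0.0322;  N(d₂) = N(-1.99) = 0.0233
C = 120·0.0322 − 160·0.9812·0.0233 = 3.8640 − 3.6579 = 0.2061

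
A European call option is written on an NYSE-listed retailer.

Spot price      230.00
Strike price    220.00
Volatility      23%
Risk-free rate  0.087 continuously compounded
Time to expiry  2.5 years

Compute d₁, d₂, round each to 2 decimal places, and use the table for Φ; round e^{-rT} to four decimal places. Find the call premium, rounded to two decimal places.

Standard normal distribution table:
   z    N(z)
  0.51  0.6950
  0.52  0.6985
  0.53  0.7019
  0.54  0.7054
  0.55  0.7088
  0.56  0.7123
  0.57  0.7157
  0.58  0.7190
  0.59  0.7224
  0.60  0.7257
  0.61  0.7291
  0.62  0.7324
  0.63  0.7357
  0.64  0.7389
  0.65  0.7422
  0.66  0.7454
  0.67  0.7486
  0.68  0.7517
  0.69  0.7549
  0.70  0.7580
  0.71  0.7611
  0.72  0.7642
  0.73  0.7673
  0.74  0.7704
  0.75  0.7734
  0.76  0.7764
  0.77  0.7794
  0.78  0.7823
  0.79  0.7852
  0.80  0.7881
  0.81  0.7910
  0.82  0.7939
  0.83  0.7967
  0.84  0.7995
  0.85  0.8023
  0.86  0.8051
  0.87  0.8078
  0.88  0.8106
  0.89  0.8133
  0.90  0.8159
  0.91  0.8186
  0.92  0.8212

62.81

T = 2.5;  σ√T = 0.3637
d₁ = [ln(230/220) + (0.087 + 0.23²/2)·2.5] / 0.3637 = [0.0445 + 0.2836] / 0.3637 = 0.9021 → 0.90
d₂ = d₁ − σ√T = 0.9021 − 0.3637 = 0.5385 → 0.54
exp(−rT) = exp(−0.087·2.5) = 0.8045
N(d₁) = N(0.90) = 0.8159;  N(d₂) = N(0.54) = 0.7054
C = 230·0.8159 − 220·0.8045·0.7054 = 187.6570 − 124.8487 = 62.8083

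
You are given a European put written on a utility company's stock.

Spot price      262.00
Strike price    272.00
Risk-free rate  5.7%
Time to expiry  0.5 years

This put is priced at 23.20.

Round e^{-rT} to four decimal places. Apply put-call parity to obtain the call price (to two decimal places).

exp(−rT) = exp(−0.057·0.5) = 0.9719
Put-call parity: C − P = S − K·e^(−rT) = 262 − 272·0.9719 = 262 − 264.3568 = -2.3568
C = P + (C − P) = 23.20 + (-2.3568) = 20.8432

20.84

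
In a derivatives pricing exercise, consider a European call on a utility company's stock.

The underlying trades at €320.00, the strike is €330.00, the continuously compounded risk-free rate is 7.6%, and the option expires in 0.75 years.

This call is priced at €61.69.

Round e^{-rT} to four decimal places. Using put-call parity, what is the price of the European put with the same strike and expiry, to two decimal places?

exp(−rT) = exp(−0.076·0.75) = 0.9446
Put-call parity: C − P = S − K·e^(−rT) = 320 − 330·0.9446 = 320 − 311.7180 = 8.2820
P = C − (C − P) = 61.69 − (8.2820) = 53.4080

€53.41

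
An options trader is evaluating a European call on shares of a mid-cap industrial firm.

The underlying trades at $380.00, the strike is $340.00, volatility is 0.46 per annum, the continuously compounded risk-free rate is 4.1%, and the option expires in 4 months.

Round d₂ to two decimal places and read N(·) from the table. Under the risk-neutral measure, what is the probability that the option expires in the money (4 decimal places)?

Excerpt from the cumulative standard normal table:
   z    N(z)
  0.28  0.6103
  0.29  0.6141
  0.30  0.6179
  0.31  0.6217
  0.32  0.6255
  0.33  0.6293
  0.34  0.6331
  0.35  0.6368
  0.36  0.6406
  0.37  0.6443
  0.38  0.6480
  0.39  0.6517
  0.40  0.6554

0.6331

σ√T = 0.46 × 0.5774 = 0.2656
d₁ = [ln(380/340) + (0.041 + 0.46²/2)·0.3333] / 0.2656 = [0.1112 + 0.0489] / 0.2656 = 0.6031 ⇒ 0.60
d₂ = d₁ − σ√T = 0.6031 − 0.2656 = 0.3375 ⇒ 0.34
Risk-neutral Pr[S_T > K] = N(d₂) = N(0.34) = 0.6331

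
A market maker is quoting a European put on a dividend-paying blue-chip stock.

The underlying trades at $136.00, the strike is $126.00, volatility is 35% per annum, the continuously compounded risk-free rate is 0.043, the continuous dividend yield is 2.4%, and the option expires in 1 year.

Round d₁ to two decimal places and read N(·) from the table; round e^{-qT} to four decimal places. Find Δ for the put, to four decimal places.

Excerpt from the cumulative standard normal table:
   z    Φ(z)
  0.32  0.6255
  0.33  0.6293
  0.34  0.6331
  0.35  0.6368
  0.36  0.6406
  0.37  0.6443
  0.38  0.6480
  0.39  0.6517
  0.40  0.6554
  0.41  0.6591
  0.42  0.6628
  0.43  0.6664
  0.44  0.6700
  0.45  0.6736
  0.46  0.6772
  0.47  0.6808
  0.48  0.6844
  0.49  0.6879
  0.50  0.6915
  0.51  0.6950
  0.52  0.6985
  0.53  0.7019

σ√T = 0.35 × 1.0000 = 0.3500
d₁ = [ln(136/126) + (0.043 − 0.024 + 0.35²/2)·1] / 0.3500 = [0.0764 + 0.0802] / 0.3500 = 0.4475 → 0.45
N(d₁) = N(0.45) = 0.6736
Δ_put = exp(−qT)·(N(d₁) − 1) = 0.9763·(0.6736 − 1) = -0.3187

-0.3187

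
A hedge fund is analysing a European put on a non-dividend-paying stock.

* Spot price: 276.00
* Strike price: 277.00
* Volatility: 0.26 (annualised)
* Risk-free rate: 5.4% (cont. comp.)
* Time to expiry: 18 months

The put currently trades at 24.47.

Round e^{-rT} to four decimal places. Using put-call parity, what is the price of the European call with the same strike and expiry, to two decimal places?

e^(−rT) = e^(−0.054·1.5) = 0.9222
Put-call parity: C − P = S − K·e^(−rT) = 276 − 277·0.9222 = 276 − 255.4494 = 20.5506
C = P + (C − P) = 24.47 + (20.5506) = 45.0206

45.02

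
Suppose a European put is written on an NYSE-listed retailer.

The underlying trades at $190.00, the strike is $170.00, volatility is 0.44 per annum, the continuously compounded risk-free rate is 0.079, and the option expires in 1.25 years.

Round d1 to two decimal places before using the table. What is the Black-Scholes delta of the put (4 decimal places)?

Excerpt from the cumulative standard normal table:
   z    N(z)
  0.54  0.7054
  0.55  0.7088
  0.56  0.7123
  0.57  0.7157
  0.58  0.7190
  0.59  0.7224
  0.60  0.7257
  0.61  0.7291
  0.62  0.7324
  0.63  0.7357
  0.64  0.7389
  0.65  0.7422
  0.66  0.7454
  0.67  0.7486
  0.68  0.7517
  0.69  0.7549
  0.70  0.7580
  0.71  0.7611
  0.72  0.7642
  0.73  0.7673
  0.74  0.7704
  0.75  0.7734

σ√T = 0.44·√1.25 = 0.4919
ln(S/K) + (r + σ²/2)T = ln(190/170) + (0.079 + 0.44²/2)·1.25 = 0.1112 + 0.2198 = 0.3310
d₁ = 0.3310 / 0.4919 = 0.6728 ≈ 0.67
N(d₁) = N(0.67) = 0.7486
Δ_put = N(d₁) − 1 = 0.7486 − 1 = -0.2514

-0.2514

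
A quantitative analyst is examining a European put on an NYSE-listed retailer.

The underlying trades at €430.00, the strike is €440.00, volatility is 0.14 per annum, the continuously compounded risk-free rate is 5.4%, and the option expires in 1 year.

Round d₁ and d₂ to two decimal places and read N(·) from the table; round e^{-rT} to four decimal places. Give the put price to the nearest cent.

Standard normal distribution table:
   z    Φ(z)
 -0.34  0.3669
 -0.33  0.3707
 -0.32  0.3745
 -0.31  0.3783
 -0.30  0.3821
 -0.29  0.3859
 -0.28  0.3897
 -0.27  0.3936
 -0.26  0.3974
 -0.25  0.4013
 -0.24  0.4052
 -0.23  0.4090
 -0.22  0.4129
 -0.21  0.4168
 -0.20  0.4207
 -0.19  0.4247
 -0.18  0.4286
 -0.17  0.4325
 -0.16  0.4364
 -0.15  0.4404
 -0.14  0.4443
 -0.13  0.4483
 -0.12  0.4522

€17.65

T = 1;  σ√T = 0.1400
d₁ = [ln(430/440) + (0.054 + ½·0.14²)·1] / (σ√T) = (-0.0230 + 0.0638) / 0.1400 = 0.2915 → 0.29
d₂ = 0.2915 − 0.1400 = 0.1515 → 0.15
e^(−rT) = e^(−0.054·1) = 0.9474
N(−d₂) = N(-0.15) = 0.4404;  N(−d₁) = N(-0.29) = 0.3859
P = 440·0.9474·0.4404 − 430·0.3859 = 183.5834 − 165.9370 = 17.6464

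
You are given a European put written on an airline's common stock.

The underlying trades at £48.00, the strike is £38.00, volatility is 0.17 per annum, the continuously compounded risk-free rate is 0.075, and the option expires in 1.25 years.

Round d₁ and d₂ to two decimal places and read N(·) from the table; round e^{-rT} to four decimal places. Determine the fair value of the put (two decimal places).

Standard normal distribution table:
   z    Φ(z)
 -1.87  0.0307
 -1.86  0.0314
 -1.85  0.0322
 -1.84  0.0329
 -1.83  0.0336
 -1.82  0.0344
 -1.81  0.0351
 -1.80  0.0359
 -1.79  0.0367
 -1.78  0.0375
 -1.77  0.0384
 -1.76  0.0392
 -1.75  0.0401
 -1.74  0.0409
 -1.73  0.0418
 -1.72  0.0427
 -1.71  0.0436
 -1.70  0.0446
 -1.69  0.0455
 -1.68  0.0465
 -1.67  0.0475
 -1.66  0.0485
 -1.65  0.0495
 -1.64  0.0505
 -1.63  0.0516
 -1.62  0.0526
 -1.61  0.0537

£0.13

σ√T = 0.17·√1.25 = 0.1901
d₁ = [ln(48/38) + (0.075 + 0.17²/2)·1.25] / 0.1901 = [0.2336 + 0.1118] / 0.1901 = 1.8174 ⇒ 1.82
d₂ = d₁ − σ√T = 1.8174 − 0.1901 = 1.6273 ⇒ 1.63
e^(−rT) = e^(−0.075·1.25) = 0.9105
P = 38·0.9105·N(-1.63) − 48·N(-1.82) = 38·0.9105·0.0516 − 48·0.0344 = 1.7853 − 1.6512 = 0.1341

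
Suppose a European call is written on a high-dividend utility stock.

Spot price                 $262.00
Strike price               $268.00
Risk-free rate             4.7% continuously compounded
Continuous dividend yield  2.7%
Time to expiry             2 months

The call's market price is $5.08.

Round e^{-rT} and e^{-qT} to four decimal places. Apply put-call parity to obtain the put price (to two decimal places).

e^(−qT) = e^(−0.027·0.1667) = 0.9955;  e^(−rT) = e^(−0.047·0.1667) = 0.9922
Put-call parity: C − P = S·e^(−qT) − K·e^(−rT) = 262·0.9955 − 268·0.9922 = 260.8210 − 265.9096 = -5.0886
P = C − (C − P) = 5.08 − (-5.0886) = 10.1686

$10.17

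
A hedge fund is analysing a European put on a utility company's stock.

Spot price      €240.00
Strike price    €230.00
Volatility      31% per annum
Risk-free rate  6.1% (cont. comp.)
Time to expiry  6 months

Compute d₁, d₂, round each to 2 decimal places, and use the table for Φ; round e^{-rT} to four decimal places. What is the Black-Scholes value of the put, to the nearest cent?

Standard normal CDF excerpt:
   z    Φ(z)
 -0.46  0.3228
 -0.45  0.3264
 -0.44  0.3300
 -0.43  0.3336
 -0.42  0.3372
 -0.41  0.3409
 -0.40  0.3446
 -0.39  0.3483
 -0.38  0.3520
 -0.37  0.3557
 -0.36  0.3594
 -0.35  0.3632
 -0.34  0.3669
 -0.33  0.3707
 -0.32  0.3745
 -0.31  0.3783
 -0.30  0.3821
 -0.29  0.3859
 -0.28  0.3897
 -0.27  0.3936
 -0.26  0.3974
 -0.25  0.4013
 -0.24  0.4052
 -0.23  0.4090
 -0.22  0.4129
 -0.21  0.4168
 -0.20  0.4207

σ√T = 0.31·√0.5 = 0.2192
d₁ = [ln(240/230) + (0.061 + 0.31²/2)·0.5] / 0.2192 = [0.0426 + 0.0545] / 0.2192 = 0.4429 → 0.44
d₂ = d₁ − σ√T = 0.4429 − 0.2192 = 0.2237 → 0.22
e^(−rT) = e^(−0.061·0.5) = 0.9700
P = 230·0.9700·N(-0.22) − 240·N(-0.44) = 230·0.9700·0.4129 − 240·0.3300 = 92.1180 − 79.2000 = 12.9180

€12.92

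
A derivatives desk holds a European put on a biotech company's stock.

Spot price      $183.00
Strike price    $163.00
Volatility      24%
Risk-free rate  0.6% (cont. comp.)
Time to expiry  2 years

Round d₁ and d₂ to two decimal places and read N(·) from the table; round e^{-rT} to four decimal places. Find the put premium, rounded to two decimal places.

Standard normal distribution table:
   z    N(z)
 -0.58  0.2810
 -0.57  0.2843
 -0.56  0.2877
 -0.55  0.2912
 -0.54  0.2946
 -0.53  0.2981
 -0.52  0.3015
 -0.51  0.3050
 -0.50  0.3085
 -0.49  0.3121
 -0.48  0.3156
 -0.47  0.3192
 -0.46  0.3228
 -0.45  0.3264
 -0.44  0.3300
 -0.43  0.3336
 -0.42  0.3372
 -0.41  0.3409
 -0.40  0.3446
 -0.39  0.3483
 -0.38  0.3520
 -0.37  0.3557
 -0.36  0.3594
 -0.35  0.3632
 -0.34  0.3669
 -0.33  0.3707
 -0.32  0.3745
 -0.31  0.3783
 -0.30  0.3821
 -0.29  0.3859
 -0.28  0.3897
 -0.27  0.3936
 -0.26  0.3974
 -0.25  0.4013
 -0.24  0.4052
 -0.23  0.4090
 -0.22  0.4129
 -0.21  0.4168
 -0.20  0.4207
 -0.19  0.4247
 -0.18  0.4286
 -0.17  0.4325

$13.84

T = 2;  σ√T = 0.3394
ln(S/K) + (r + σ²/2)T = ln(183/163) + (0.006 + 0.24²/2)·2 = 0.1157 + 0.0696 = 0.1853
d₁ = 0.1853 / 0.3394 = 0.5461 → 0.55
d₂ = d₁ − σ√T = 0.5461 − 0.3394 = 0.2066 → 0.21
exp(−rT) = exp(−0.006·2) = 0.9881
N(−d₂) = N(-0.21) = 0.4168;  N(−d₁) = N(-0.55) = 0.2912
P = 163·0.9881·0.4168 − 183·0.2912 = 67.1299 − 53.2896 = 13.8403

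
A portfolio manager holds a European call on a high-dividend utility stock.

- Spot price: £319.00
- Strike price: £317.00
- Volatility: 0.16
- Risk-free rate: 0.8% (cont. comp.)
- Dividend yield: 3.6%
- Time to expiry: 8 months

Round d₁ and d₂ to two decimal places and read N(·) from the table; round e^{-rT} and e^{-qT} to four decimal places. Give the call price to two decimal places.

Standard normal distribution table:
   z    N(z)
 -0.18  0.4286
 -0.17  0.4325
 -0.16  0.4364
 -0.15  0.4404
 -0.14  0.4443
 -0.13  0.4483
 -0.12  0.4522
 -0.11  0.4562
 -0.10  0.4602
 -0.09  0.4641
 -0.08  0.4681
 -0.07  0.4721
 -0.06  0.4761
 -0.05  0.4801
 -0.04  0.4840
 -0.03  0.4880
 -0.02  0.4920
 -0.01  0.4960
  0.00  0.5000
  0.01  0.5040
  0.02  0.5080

£14.38

T = 0.6667;  σ√T = 0.1306
ln(S/K) + (r − q + σ²/2)T = ln(319/317) + (0.008 − 0.036 + 0.16²/2)·0.6667 = 0.0063 − 0.0101 = -0.0038
d₁ = -0.0038 / 0.1306 = -0.0294 → -0.03
d₂ = d₁ − σ√T = -0.0294 − 0.1306 = -0.1601 → -0.16
exp(−qT) = exp(−0.036·0.6667) = 0.9763;  exp(−rT) = exp(−0.008·0.6667) = 0.9947
N(d₁) = N(-0.03) = 0.4880;  N(d₂) = N(-0.16) = 0.4364
C = 319·0.9763·0.4880 − 317·0.9947·0.4364 = 151.9826 − 137.6056 = 14.3770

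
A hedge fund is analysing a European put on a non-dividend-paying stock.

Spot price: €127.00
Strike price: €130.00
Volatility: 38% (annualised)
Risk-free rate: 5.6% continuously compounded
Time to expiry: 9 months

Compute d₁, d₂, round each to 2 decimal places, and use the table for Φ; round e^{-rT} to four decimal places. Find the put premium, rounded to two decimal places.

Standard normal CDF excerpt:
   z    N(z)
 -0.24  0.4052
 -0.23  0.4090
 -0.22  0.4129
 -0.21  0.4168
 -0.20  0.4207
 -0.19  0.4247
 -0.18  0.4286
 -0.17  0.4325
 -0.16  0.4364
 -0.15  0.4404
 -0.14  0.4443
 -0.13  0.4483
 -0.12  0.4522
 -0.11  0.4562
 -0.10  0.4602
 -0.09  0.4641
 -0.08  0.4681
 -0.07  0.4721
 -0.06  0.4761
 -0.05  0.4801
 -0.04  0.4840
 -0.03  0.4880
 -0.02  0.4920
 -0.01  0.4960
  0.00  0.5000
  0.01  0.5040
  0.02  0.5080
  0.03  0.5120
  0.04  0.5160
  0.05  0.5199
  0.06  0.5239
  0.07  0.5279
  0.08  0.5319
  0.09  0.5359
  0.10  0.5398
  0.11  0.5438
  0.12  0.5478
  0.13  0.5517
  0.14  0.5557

€15.35

σ√T = 0.38·√0.75 = 0.3291
d₁ = [ln(127/130) + (0.056 + 0.38²/2)·0.75] / 0.3291 = [-0.0233 + 0.0962] / 0.3291 = 0.2212 ≈ 0.22
d₂ = d₁ − σ√T = 0.2212 − 0.3291 = -0.1079 ≈ -0.11
e^(−rT) = e^(−0.056·0.75) = 0.9589
N(−d₂) = N(0.11) = 0.5438;  N(−d₁) = N(-0.22) = 0.4129
P = 130·0.9589·0.5438 − 127·0.4129 = 67.7885 − 52.4383 = 15.3502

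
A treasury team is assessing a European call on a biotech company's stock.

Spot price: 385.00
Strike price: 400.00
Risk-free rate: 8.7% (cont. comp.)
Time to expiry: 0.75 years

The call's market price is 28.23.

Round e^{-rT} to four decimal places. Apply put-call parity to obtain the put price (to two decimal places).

17.95

exp(−rT) = exp(−0.087·0.75) = 0.9368
Put-call parity: C − P = S − K·e^(−rT) = 385 − 400·0.9368 = 385 − 374.7200 = 10.2800
P = C − (C − P) = 28.23 − (10.2800) = 17.9500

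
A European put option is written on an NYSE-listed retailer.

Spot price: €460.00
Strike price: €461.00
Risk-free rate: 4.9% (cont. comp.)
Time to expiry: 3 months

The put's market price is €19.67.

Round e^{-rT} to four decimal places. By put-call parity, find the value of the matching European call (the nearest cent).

exp(−rT) = exp(−0.049·0.25) = 0.9878
Put-call parity: C − P = S − K·e^(−rT) = 460 − 461·0.9878 = 460 − 455.3758 = 4.6242
C = P + (C − P) = 19.67 + (4.6242) = 24.2942

€24.29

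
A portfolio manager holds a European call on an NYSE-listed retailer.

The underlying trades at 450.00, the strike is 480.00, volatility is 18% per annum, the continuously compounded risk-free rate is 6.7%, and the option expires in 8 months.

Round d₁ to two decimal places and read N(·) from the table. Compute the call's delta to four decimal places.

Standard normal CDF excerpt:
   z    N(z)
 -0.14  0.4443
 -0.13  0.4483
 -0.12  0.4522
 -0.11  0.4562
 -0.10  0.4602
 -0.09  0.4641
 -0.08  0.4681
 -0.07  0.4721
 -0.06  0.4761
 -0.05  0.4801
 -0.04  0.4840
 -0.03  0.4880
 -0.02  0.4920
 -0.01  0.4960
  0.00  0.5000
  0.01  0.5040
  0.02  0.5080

0.4761

σ√T = 0.18·√0.6667 = 0.1470
d₁ = [ln(450/480) + (0.067 + 0.18²/2)·0.6667] / 0.1470 = [-0.0645 + 0.0555] / 0.1470 = -0.0617 ≈ -0.06
N(d₁) = N(-0.06) = 0.4761
Δ_call = N(d₁) = 0.4761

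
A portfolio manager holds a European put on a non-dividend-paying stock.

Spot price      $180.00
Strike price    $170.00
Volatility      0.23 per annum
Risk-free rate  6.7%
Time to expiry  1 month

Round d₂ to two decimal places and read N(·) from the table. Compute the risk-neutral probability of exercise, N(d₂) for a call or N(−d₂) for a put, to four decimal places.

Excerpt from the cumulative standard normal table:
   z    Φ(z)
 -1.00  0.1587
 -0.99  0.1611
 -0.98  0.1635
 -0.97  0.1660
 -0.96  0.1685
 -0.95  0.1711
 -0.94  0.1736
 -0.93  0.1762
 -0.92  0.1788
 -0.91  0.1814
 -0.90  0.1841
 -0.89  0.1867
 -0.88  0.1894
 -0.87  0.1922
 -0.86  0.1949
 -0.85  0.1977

T = 0.08333;  σ√T = 0.0664
d₁ = [ln(180/170) + (0.067 + 0.23²/2)·0.08333] / 0.0664 = [0.0572 + 0.0078] / 0.0664 = 0.9782 → 0.98
d₂ = d₁ − σ√T = 0.9782 − 0.0664 = 0.9118 → 0.91
Risk-neutral Pr[S_T < K] = N(−d₂) = N(-0.91) = 0.1814

0.1814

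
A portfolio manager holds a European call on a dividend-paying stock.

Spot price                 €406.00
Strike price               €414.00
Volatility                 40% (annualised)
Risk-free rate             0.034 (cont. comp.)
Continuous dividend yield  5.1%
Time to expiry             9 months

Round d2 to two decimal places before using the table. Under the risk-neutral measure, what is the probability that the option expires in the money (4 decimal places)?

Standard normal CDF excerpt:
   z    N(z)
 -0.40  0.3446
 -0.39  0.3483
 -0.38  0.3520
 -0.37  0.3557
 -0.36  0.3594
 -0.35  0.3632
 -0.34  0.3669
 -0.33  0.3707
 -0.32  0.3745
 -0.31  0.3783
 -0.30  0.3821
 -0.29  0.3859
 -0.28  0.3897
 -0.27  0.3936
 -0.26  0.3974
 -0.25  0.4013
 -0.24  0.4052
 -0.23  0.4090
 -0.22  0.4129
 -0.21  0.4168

σ√T = 0.4·√0.75 = 0.3464
d₁ = [ln(406/414) + (0.034 − 0.051 + 0.4²/2)·0.75] / 0.3464 = [-0.0195 + 0.0473] / 0.3464 = 0.0801 which rounds to 0.08
d₂ = d₁ − σ√T = 0.0801 − 0.3464 = -0.2663 which rounds to -0.27
Risk-neutral Pr[S_T > K] = N(d₂) = N(-0.27) = 0.3936

0.3936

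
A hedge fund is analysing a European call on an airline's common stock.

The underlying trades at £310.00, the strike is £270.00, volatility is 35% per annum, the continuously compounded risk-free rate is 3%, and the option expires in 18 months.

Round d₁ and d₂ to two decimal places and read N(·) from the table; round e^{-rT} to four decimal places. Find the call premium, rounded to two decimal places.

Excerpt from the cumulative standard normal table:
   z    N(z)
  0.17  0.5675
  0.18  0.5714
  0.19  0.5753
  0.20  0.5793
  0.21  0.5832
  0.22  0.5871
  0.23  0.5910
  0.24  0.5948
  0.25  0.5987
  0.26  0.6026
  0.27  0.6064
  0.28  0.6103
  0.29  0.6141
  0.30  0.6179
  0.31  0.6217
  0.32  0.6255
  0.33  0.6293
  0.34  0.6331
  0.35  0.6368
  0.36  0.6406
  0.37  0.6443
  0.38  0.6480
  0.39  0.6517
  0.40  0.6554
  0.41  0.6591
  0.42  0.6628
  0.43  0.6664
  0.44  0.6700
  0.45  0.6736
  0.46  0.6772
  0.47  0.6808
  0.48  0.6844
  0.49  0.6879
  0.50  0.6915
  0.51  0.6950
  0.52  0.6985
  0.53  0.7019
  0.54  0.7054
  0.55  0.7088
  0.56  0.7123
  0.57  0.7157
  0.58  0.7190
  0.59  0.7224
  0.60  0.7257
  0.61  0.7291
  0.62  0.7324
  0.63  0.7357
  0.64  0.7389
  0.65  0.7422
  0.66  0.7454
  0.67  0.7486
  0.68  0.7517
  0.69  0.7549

σ√T = 0.35 × 1.2247 = 0.4287
d₁ = [ln(310/270) + (0.03 + ½·0.35²)·1.5] / (σ√T) = (0.1382 + 0.1369) / 0.4287 = 0.6416 → 0.64
d₂ = 0.6416 − 0.4287 = 0.2129 → 0.21
exp(−rT) = exp(−0.03·1.5) = 0.9560
N(d₁) = N(0.64) = 0.7389;  N(d₂) = N(0.21) = 0.5832
C = 310·0.7389 − 270·0.9560·0.5832 = 229.0590 − 150.5356 = 78.5234

£78.52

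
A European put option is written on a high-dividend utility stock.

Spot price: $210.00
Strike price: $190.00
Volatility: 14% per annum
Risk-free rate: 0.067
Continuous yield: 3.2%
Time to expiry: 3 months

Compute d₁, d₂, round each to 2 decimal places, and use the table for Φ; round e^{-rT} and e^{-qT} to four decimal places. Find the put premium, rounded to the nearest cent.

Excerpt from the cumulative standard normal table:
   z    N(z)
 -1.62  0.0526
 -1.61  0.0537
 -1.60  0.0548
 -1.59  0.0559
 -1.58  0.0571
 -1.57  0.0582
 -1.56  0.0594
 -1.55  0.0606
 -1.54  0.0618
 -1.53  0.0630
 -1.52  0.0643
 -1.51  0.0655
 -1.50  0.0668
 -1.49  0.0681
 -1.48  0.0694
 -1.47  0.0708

$0.37

σ√T = 0.14 × 0.5000 = 0.0700
d₁ = [ln(210/190) + (0.067 − 0.032 + ½·0.14²)·0.25] / (σ√T) = (0.1001 + 0.0112) / 0.0700 = 1.5898 → 1.59
d₂ = 1.5898 − 0.0700 = 1.5198 → 1.52
e^(−qT) = e^(−0.032·0.25) = 0.9920;  e^(−rT) = e^(−0.067·0.25) = 0.9834
N(−d₂) = N(-1.52) = 0.0643;  N(−d₁) = N(-1.59) = 0.0559
P = 190·0.9834·0.0643 − 210·0.9920·0.0559 = 12.0142 − 11.6451 = 0.3691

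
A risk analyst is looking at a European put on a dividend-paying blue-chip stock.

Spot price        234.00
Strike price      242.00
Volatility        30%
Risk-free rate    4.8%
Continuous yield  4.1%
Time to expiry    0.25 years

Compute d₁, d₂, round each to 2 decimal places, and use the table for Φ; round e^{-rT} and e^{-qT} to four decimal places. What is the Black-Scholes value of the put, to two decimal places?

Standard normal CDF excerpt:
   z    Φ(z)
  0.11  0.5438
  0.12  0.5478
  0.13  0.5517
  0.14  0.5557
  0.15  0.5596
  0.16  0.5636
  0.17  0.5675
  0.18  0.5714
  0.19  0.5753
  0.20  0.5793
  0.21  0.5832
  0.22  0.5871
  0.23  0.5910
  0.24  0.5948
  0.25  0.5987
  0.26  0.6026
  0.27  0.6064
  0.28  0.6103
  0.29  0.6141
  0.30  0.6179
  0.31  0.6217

σ√T = 0.3·√0.25 = 0.1500
ln(S/K) + (r − q + σ²/2)T = ln(234/242) + (0.048 − 0.041 + 0.3²/2)·0.25 = -0.0336 + 0.0130 = -0.0206
d₁ = -0.0206 / 0.1500 = -0.1374 ⇒ -0.14
d₂ = d₁ − σ√T = -0.1374 − 0.1500 = -0.2874 ⇒ -0.29
exp(−qT) = exp(−0.041·0.25) = 0.9898;  exp(−rT) = exp(−0.048·0.25) = 0.9881
N(−d₂) = N(0.29) = 0.6141;  N(−d₁) = N(0.14) = 0.5557
P = 242·0.9881·0.6141 − 234·0.9898·0.5557 = 146.8437 − 128.7075 = 18.1363

18.14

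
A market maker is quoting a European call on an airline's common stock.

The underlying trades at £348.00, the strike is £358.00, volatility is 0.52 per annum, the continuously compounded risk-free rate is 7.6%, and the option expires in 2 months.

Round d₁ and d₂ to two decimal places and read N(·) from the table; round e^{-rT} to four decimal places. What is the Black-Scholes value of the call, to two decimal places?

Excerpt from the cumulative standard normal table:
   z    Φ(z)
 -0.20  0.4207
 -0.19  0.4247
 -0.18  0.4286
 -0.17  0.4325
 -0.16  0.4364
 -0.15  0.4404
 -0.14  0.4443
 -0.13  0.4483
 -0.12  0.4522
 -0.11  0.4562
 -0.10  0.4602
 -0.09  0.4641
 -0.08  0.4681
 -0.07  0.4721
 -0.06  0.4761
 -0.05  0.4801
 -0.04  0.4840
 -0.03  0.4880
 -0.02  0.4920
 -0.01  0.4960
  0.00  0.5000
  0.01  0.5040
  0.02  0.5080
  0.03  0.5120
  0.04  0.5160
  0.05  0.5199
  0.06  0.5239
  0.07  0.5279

£26.67

σ√T = 0.52·√0.1667 = 0.2123
d₁ = [ln(348/358) + (0.076 + 0.52²/2)·0.1667] / 0.2123 = [-0.0283 + 0.0352] / 0.2123 = 0.0324 ≈ 0.03
d₂ = d₁ − σ√T = 0.0324 − 0.2123 = -0.1799 ≈ -0.18
exp(−rT) = exp(−0.076·0.1667) = 0.9874
N(d₁) = N(0.03) = 0.5120;  N(d₂) = N(-0.18) = 0.4286
C = 348·0.5120 − 358·0.9874·0.4286 = 178.1760 − 151.5055 = 26.6705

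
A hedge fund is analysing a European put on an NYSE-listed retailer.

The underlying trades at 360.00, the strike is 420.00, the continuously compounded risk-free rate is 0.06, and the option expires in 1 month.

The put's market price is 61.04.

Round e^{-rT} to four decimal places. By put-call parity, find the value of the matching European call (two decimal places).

exp(−rT) = exp(−0.06·0.08333) = 0.9950
Put-call parity: C − P = S − K·e^(−rT) = 360 − 420·0.9950 = 360 − 417.9000 = -57.9000
C = P + (C − P) = 61.04 + (-57.9000) = 3.1400

3.14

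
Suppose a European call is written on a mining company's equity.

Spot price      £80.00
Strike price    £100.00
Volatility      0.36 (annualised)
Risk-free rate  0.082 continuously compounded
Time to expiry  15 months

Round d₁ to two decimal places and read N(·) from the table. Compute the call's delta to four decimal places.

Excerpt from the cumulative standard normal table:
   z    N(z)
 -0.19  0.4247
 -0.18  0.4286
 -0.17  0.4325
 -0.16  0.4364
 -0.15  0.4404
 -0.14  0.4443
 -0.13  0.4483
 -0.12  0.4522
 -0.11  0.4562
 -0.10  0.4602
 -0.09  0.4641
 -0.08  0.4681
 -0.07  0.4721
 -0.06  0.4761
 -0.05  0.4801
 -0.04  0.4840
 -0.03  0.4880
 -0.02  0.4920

T = 1.25;  σ√T = 0.4025
d₁ = [ln(80/100) + (0.082 + 0.36²/2)·1.25] / 0.4025 = [-0.2231 + 0.1835] / 0.4025 = -0.0985 → -0.10
N(d₁) = N(-0.10) = 0.4602
Δ_call = N(d₁) = 0.4602

0.4602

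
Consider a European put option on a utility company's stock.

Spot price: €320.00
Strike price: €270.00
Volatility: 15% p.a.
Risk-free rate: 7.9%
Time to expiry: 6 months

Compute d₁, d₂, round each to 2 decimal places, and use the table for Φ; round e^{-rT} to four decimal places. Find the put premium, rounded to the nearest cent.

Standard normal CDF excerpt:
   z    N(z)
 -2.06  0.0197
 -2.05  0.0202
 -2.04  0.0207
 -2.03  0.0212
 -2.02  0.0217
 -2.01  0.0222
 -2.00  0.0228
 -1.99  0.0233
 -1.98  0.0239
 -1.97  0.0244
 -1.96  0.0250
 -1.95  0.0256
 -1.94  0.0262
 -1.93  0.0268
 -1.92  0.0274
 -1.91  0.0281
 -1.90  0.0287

σ√T = 0.15·√0.5 = 0.1061
ln(S/K) + (r + σ²/2)T = ln(320/270) + (0.079 + 0.15²/2)·0.5 = 0.1699 + 0.0451 = 0.2150
d₁ = 0.2150 / 0.1061 = 2.0273 ≈ 2.03
d₂ = d₁ − σ√T = 2.0273 − 0.1061 = 1.9212 ≈ 1.92
e^(−rT) = e^(−0.079·0.5) = 0.9613
P = 270·0.9613·N(-1.92) − 320·N(-2.03) = 270·0.9613·0.0274 − 320·0.0212 = 7.1117 − 6.7840 = 0.3277

€0.33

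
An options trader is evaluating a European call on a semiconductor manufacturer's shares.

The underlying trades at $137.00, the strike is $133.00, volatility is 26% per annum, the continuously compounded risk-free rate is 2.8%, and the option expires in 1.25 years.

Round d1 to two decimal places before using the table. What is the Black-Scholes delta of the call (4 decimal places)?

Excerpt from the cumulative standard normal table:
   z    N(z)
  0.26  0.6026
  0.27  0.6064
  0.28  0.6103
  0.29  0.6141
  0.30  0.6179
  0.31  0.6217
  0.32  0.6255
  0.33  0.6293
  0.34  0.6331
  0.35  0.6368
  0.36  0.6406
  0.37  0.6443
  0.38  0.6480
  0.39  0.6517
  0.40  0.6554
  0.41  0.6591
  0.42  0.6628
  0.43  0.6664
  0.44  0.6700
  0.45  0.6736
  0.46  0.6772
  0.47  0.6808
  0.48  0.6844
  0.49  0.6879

T = 1.25;  σ√T = 0.2907
ln(S/K) + (r + σ²/2)T = ln(137/133) + (0.028 + 0.26²/2)·1.25 = 0.0296 + 0.0773 = 0.1069
d₁ = 0.1069 / 0.2907 = 0.3677 ≈ 0.37
N(d₁) = N(0.37) = 0.6443
Δ_call = N(d₁) = 0.6443

0.6443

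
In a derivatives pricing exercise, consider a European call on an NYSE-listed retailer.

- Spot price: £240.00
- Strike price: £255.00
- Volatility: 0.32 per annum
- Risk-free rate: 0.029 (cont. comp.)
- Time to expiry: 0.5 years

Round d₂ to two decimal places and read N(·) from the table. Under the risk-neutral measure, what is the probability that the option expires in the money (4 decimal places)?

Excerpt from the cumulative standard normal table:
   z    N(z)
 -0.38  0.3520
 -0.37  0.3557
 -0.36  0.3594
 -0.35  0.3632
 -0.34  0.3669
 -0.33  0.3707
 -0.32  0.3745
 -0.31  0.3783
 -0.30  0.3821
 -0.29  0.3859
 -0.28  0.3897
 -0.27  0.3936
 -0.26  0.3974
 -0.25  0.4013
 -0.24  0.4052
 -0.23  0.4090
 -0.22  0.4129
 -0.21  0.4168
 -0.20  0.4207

0.3745

T = 0.5;  σ√T = 0.2263
ln(S/K) + (r + σ²/2)T = ln(240/255) + (0.029 + 0.32²/2)·0.5 = -0.0606 + 0.0401 = -0.0205
d₁ = -0.0205 / 0.2263 = -0.0907 ≈ -0.09
d₂ = d₁ − σ√T = -0.0907 − 0.2263 = -0.3170 ≈ -0.32
Risk-neutral Pr[S_T > K] = N(d₂) = N(-0.32) = 0.3745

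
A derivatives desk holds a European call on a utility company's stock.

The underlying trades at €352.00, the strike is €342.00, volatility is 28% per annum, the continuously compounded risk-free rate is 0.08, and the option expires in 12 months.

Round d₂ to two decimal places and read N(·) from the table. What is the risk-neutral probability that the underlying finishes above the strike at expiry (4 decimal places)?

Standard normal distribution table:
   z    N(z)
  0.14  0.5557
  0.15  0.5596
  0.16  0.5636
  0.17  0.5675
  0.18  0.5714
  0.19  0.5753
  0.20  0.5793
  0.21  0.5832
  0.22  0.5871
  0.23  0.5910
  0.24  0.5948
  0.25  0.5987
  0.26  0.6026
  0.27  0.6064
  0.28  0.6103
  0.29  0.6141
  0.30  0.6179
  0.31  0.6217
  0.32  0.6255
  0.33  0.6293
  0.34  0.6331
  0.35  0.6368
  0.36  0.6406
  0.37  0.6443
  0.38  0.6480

0.5987

T = 1;  σ√T = 0.2800
d₁ = [ln(352/342) + (0.08 + 0.28²/2)·1] / 0.2800 = [0.0288 + 0.1192] / 0.2800 = 0.5286 ≈ 0.53
d₂ = d₁ − σ√T = 0.5286 − 0.2800 = 0.2486 ≈ 0.25
Pr(exercise) under Q = N(d₂) = 0.5987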